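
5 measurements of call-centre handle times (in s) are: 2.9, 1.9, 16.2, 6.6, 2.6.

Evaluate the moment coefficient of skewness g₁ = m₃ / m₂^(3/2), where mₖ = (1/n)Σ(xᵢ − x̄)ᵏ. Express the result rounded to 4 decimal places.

x̄ = (2.9 + 1.9 + 16.2 + 6.6 + 2.6) / 5 = 6.0400
deviations (xᵢ − x̄): -3.1400, -4.1400, 10.1600, 0.5600, -3.4400
Σ(xᵢ − x̄)² = 142.3720 ⇒ m₂ = 142.3720/5 = 28.47440
Σ(xᵢ − x̄)³ = 906.3230 ⇒ m₃ = 906.3230/5 = 181.26461
m₂^(3/2) = 28.47440^(1.5) = 151.94341
g₁ = m₃ / m₂^(3/2) = 181.26461 / 151.94341 ≈ 1.1930

1.1930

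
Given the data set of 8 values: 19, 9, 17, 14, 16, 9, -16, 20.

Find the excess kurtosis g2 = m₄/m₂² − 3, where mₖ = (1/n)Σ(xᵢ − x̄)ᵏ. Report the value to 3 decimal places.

x̄ = 11.0000
Σ(xᵢ − x̄)² = 952.0000 ⇒ m₂ = 119.00000
Σ(xᵢ − x̄)⁴ = 544132.0000 ⇒ m₄ = 68016.50000
m₂² = 14161.00000
g2 = m₄/m₂² − 3 = 4.80309 − 3 ≈ 1.803

1.803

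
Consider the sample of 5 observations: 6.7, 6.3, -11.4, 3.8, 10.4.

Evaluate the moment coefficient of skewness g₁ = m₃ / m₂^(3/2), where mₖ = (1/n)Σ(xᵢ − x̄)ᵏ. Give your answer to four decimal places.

-1.2089

x̄ = (6.7 + 6.3 - 11.4 + 3.8 + 10.4) / 5 = 3.1600
deviations (xᵢ − x̄): 3.5400, 3.1400, -14.5600, 0.6400, 7.2400
Σ(xᵢ − x̄)² = 287.2120 ⇒ m₂ = 287.2120/5 = 57.44240
Σ(xᵢ − x̄)³ = -2631.5402 ⇒ m₃ = -2631.5402/5 = -526.30805
m₂^(3/2) = 57.44240^(1.5) = 435.36034
g₁ = m₃ / m₂^(3/2) = -526.30805 / 435.36034 ≈ -1.2089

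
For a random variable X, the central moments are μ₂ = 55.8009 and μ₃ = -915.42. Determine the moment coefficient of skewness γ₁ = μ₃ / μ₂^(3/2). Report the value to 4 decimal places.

-2.1961

σ = √μ₂ = √55.8009 = 7.47000
σ³ = μ₂^(3/2) = 416.83272
γ₁ = μ₃/σ³ = -915.42 / 416.83272 ≈ -2.1961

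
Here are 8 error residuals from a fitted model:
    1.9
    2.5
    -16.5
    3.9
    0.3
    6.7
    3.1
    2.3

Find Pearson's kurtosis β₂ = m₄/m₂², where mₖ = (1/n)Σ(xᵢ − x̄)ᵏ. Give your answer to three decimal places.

5.438

x̄ = 0.5250
Σ(xᵢ − x̄)² = 354.9950 ⇒ m₂ = 44.37437
Σ(xᵢ − x̄)⁴ = 85669.7592 ⇒ m₄ = 10708.71991
m₂² = 1969.08516
β₂ = m₄/m₂² = 10708.71991 / 1969.08516 ≈ 5.438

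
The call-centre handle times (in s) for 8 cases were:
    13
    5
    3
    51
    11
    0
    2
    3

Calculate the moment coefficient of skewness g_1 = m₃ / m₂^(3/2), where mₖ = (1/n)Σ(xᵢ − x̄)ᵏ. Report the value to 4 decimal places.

x̄ = (13 + 5 + 3 + 51 + 11 + 0 + 2 + 3) / 8 = 11.0000
deviations (xᵢ − x̄): 2.0000, -6.0000, -8.0000, 40.0000, 0.0000, -11.0000, -9.0000, -8.0000
Σ(xᵢ − x̄)² = 1970.0000 ⇒ m₂ = 1970.0000/8 = 246.25000
Σ(xᵢ − x̄)³ = 60708.0000 ⇒ m₃ = 60708.0000/8 = 7588.50000
m₂^(3/2) = 246.25000^(1.5) = 3864.24238
g_1 = m₃ / m₂^(3/2) = 7588.50000 / 3864.24238 ≈ 1.9638

1.9638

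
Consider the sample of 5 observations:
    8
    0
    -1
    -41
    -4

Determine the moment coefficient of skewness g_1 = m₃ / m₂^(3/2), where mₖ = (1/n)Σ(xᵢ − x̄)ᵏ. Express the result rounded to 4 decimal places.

x̄ = (8 + 0 - 1 - 41 - 4) / 5 = -7.6000
deviations (xᵢ − x̄): 15.6000, 7.6000, 6.6000, -33.4000, 3.6000
Σ(xᵢ − x̄)² = 1473.2000 ⇒ m₂ = 1473.2000/5 = 294.64000
Σ(xᵢ − x̄)³ = -32690.1600 ⇒ m₃ = -32690.1600/5 = -6538.03200
m₂^(3/2) = 294.64000^(1.5) = 5057.51942
g_1 = m₃ / m₂^(3/2) = -6538.03200 / 5057.51942 ≈ -1.2927

-1.2927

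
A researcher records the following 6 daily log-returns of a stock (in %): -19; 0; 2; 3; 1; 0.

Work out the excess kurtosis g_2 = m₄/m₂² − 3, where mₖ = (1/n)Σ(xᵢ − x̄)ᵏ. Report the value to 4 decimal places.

1.0627

x̄ = -2.1667
Σ(xᵢ − x̄)² = 346.8333 ⇒ m₂ = 57.80556
Σ(xᵢ − x̄)⁴ = 81452.1528 ⇒ m₄ = 13575.35880
m₂² = 3341.48225
g_2 = m₄/m₂² − 3 = 4.06268 − 3 ≈ 1.0627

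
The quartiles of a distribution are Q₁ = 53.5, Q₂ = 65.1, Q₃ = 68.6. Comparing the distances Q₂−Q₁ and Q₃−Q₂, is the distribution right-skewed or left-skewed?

Q₂ − Q₁ = 11.6;  Q₃ − Q₂ = 3.5
Q₂ − Q₁ > Q₃ − Q₂ ⇒ the lower half is more spread out ⇒ left-skewed.

left-skewed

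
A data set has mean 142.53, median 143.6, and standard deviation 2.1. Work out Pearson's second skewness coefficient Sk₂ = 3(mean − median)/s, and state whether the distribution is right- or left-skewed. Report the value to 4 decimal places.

Sk₂ = 3(142.53 − 143.6) / 2.1 = 3 × -1.0700 / 2.1
    = -3.2100 / 2.1 ≈ -1.5286
Sk₂ < 0 ⇒ mean < median ⇒ left-skewed (negative skew).

-1.5286, left-skewed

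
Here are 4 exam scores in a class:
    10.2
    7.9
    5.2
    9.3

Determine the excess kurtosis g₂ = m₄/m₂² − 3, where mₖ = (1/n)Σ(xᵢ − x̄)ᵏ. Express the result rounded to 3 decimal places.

x̄ = 8.1500
Σ(xᵢ − x̄)² = 14.2900 ⇒ m₂ = 3.57250
Σ(xᵢ − x̄)⁴ = 95.1474 ⇒ m₄ = 23.78686
m₂² = 12.76276
g₂ = m₄/m₂² − 3 = 1.86377 − 3 ≈ -1.136

-1.136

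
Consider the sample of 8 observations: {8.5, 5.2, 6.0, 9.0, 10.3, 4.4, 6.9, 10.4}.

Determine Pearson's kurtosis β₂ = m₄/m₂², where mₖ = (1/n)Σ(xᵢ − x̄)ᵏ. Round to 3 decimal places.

1.545

x̄ = 7.5875
Σ(xᵢ − x̄)² = 36.9488 ⇒ m₂ = 4.61859
Σ(xᵢ − x̄)⁴ = 263.6748 ⇒ m₄ = 32.95935
m₂² = 21.33141
β₂ = m₄/m₂² = 32.95935 / 21.33141 ≈ 1.545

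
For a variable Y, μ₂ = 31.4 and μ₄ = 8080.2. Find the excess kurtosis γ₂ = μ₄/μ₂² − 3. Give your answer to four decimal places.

5.1953

μ₂² = 31.4² = 985.96000
μ₄/μ₂² = 8080.2 / 985.96000 = 8.19526
γ₂ = 8.19526 − 3 ≈ 5.1953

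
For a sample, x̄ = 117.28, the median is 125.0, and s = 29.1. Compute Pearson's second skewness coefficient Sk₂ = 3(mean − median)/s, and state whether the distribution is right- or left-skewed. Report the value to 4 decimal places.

-0.7959, left-skewed

Sk₂ = 3(117.28 − 125.0) / 29.1 = 3 × -7.7200 / 29.1
    = -23.1600 / 29.1 ≈ -0.7959
Sk₂ < 0 ⇒ mean < median ⇒ left-skewed (negative skew).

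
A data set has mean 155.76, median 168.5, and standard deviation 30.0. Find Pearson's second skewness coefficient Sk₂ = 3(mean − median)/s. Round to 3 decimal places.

-1.274

Sk₂ = 3(155.76 − 168.5) / 30.0 = 3 × -12.7400 / 30.0
    = -38.2200 / 30.0 ≈ -1.274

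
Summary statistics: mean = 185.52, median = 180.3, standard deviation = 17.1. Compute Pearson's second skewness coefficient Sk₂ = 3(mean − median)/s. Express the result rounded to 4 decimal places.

0.9158

Sk₂ = 3(185.52 − 180.3) / 17.1 = 3 × 5.2200 / 17.1
    = 15.6600 / 17.1 ≈ 0.9158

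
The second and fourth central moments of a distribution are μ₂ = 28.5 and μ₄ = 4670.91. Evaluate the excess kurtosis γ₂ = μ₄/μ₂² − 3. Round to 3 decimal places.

μ₂² = 28.5² = 812.25000
μ₄/μ₂² = 4670.91 / 812.25000 = 5.75058
γ₂ = 5.75058 − 3 ≈ 2.751

2.751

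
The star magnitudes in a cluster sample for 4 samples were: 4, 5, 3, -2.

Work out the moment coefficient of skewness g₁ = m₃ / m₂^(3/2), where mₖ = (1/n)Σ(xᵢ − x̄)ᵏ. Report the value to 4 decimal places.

-0.9221

x̄ = (4 + 5 + 3 - 2) / 4 = 2.5000
deviations (xᵢ − x̄): 1.5000, 2.5000, 0.5000, -4.5000
Σ(xᵢ − x̄)² = 29.0000 ⇒ m₂ = 29.0000/4 = 7.25000
Σ(xᵢ − x̄)³ = -72.0000 ⇒ m₃ = -72.0000/4 = -18.00000
m₂^(3/2) = 7.25000^(1.5) = 19.52122
g₁ = m₃ / m₂^(3/2) = -18.00000 / 19.52122 ≈ -0.9221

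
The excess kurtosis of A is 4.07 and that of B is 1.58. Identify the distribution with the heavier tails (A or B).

A

Higher excess kurtosis ⇒ heavier tails relative to the normal distribution.
4.07 vs 1.58: the larger is 4.07, so A has heavier tails.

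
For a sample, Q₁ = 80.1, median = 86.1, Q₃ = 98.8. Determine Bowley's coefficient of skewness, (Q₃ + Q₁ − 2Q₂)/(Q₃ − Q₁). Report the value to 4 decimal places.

numerator: Q₃ + Q₁ − 2Q₂ = 98.8 + 80.1 − 2×86.1 = 6.7000
denominator: Q₃ − Q₁ = 98.8 − 80.1 = 18.7000
Bowley skewness = 6.7000 / 18.7000 ≈ 0.3583

0.3583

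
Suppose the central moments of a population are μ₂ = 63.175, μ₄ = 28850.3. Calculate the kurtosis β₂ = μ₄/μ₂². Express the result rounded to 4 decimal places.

μ₂² = 63.175² = 3991.08062
μ₄/μ₂² = 28850.3 / 3991.08062 = 7.22869
β₂ ≈ 7.2287

7.2287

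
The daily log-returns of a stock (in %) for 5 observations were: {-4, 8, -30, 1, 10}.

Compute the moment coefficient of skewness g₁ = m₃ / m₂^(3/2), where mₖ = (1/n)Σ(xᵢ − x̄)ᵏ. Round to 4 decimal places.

x̄ = (-4 + 8 - 30 + 1 + 10) / 5 = -3.0000
deviations (xᵢ − x̄): -1.0000, 11.0000, -27.0000, 4.0000, 13.0000
Σ(xᵢ − x̄)² = 1036.0000 ⇒ m₂ = 1036.0000/5 = 207.20000
Σ(xᵢ − x̄)³ = -16092.0000 ⇒ m₃ = -16092.0000/5 = -3218.40000
m₂^(3/2) = 207.20000^(1.5) = 2982.52867
g₁ = m₃ / m₂^(3/2) = -3218.40000 / 2982.52867 ≈ -1.0791

-1.0791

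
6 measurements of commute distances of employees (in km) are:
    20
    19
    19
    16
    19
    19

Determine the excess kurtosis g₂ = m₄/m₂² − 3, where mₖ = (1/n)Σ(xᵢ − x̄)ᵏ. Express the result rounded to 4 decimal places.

0.7041

x̄ = 18.6667
Σ(xᵢ − x̄)² = 9.3333 ⇒ m₂ = 1.55556
Σ(xᵢ − x̄)⁴ = 53.7778 ⇒ m₄ = 8.96296
m₂² = 2.41975
g₂ = m₄/m₂² − 3 = 3.70408 − 3 ≈ 0.7041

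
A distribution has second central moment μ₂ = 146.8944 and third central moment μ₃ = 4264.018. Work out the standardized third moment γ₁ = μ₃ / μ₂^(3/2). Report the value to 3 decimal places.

2.395

σ = √μ₂ = √146.8944 = 12.12000
σ³ = μ₂^(3/2) = 1780.36013
γ₁ = μ₃/σ³ = 4264.018 / 1780.36013 ≈ 2.395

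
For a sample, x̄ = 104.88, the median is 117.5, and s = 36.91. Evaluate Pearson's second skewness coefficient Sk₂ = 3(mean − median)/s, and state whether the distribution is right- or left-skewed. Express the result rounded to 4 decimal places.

-1.0257, left-skewed

Sk₂ = 3(104.88 − 117.5) / 36.91 = 3 × -12.6200 / 36.91
    = -37.8600 / 36.91 ≈ -1.0257
Sk₂ < 0 ⇒ mean < median ⇒ left-skewed (negative skew).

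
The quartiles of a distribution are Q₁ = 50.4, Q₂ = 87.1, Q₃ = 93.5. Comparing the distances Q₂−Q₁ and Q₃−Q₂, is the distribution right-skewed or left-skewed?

left-skewed

Q₂ − Q₁ = 36.7;  Q₃ − Q₂ = 6.4
Q₂ − Q₁ > Q₃ − Q₂ ⇒ the lower half is more spread out ⇒ left-skewed.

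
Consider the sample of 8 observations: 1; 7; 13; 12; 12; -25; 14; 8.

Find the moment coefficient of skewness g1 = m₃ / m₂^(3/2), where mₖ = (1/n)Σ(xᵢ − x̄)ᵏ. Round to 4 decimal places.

x̄ = (1 + 7 + 13 + 12 + 12 - 25 + 14 + 8) / 8 = 5.2500
deviations (xᵢ − x̄): -4.2500, 1.7500, 7.7500, 6.7500, 6.7500, -30.2500, 8.7500, 2.7500
Σ(xᵢ − x̄)² = 1171.5000 ⇒ m₂ = 1171.5000/8 = 146.43750
Σ(xᵢ − x̄)³ = -25980.7500 ⇒ m₃ = -25980.7500/8 = -3247.59375
m₂^(3/2) = 146.43750^(1.5) = 1772.06015
g1 = m₃ / m₂^(3/2) = -3247.59375 / 1772.06015 ≈ -1.8327

-1.8327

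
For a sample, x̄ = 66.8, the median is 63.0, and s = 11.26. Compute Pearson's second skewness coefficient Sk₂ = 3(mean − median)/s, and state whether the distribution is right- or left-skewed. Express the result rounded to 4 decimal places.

Sk₂ = 3(66.8 − 63.0) / 11.26 = 3 × 3.8000 / 11.26
    = 11.4000 / 11.26 ≈ 1.0124
Sk₂ > 0 ⇒ mean > median ⇒ right-skewed (positive skew).

1.0124, right-skewed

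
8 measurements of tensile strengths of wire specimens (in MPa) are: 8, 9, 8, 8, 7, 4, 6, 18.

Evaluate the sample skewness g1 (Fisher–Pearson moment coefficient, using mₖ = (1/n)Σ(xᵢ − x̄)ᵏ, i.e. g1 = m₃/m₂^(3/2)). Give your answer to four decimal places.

1.6073

x̄ = (8 + 9 + 8 + 8 + 7 + 4 + 6 + 18) / 8 = 8.5000
deviations (xᵢ − x̄): -0.5000, 0.5000, -0.5000, -0.5000, -1.5000, -4.5000, -2.5000, 9.5000
Σ(xᵢ − x̄)² = 120.0000 ⇒ m₂ = 120.0000/8 = 15.00000
Σ(xᵢ − x̄)³ = 747.0000 ⇒ m₃ = 747.0000/8 = 93.37500
m₂^(3/2) = 15.00000^(1.5) = 58.09475
g1 = m₃ / m₂^(3/2) = 93.37500 / 58.09475 ≈ 1.6073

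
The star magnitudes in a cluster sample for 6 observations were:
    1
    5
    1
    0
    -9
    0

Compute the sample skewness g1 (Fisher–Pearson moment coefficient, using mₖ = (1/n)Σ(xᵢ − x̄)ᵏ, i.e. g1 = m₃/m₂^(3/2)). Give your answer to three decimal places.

x̄ = (1 + 5 + 1 + 0 - 9 + 0) / 6 = -0.3333
deviations (xᵢ − x̄): 1.3333, 5.3333, 1.3333, 0.3333, -8.6667, 0.3333
Σ(xᵢ − x̄)² = 107.3333 ⇒ m₂ = 107.3333/6 = 17.88889
Σ(xᵢ − x̄)³ = -494.4444 ⇒ m₃ = -494.4444/6 = -82.40741
m₂^(3/2) = 17.88889^(1.5) = 75.66152
g1 = m₃ / m₂^(3/2) = -82.40741 / 75.66152 ≈ -1.089

-1.089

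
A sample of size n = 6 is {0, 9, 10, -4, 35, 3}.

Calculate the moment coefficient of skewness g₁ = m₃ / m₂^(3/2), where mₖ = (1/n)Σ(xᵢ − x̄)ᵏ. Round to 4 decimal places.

1.2230

x̄ = (0 + 9 + 10 - 4 + 35 + 3) / 6 = 8.8333
deviations (xᵢ − x̄): -8.8333, 0.1667, 1.1667, -12.8333, 26.1667, -5.8333
Σ(xᵢ − x̄)² = 962.8333 ⇒ m₂ = 962.8333/6 = 160.47222
Σ(xᵢ − x̄)³ = 14916.4444 ⇒ m₃ = 14916.4444/6 = 2486.07407
m₂^(3/2) = 160.47222^(1.5) = 2032.82410
g₁ = m₃ / m₂^(3/2) = 2486.07407 / 2032.82410 ≈ 1.2230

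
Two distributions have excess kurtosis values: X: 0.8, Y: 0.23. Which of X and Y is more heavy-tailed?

Higher excess kurtosis ⇒ heavier tails relative to the normal distribution.
0.8 vs 0.23: the larger is 0.8, so X has heavier tails.

X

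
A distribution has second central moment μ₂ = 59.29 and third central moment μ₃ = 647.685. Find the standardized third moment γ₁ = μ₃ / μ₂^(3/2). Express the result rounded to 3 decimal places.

1.419

σ = √μ₂ = √59.29 = 7.70000
σ³ = μ₂^(3/2) = 456.53300
γ₁ = μ₃/σ³ = 647.685 / 456.53300 ≈ 1.419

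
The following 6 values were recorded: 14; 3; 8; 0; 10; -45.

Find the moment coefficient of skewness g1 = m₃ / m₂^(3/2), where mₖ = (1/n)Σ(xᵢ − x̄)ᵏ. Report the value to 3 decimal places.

-1.583

x̄ = (14 + 3 + 8 + 0 + 10 - 45) / 6 = -1.6667
deviations (xᵢ − x̄): 15.6667, 4.6667, 9.6667, 1.6667, 11.6667, -43.3333
Σ(xᵢ − x̄)² = 2377.3333 ⇒ m₂ = 2377.3333/6 = 396.22222
Σ(xᵢ − x̄)³ = -74927.5556 ⇒ m₃ = -74927.5556/6 = -12487.92593
m₂^(3/2) = 396.22222^(1.5) = 7886.93468
g1 = m₃ / m₂^(3/2) = -12487.92593 / 7886.93468 ≈ -1.583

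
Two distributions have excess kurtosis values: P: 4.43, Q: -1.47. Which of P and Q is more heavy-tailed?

P

Higher excess kurtosis ⇒ heavier tails relative to the normal distribution.
4.43 vs -1.47: the larger is 4.43, so P has heavier tails. (P is leptokurtic — heavier-than-normal tails; the other is platykurtic.)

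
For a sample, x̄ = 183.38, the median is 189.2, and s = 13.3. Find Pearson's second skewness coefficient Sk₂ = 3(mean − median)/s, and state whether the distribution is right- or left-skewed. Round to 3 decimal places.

-1.313, left-skewed

Sk₂ = 3(183.38 − 189.2) / 13.3 = 3 × -5.8200 / 13.3
    = -17.4600 / 13.3 ≈ -1.313
Sk₂ < 0 ⇒ mean < median ⇒ left-skewed (negative skew).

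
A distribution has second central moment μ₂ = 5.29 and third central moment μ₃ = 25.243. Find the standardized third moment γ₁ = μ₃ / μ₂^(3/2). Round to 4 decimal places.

2.0747

σ = √μ₂ = √5.29 = 2.30000
σ³ = μ₂^(3/2) = 12.16700
γ₁ = μ₃/σ³ = 25.243 / 12.16700 ≈ 2.0747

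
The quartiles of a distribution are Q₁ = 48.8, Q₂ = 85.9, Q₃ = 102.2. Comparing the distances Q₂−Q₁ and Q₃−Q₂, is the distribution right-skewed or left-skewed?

left-skewed

Q₂ − Q₁ = 37.1;  Q₃ − Q₂ = 16.3
Q₂ − Q₁ > Q₃ − Q₂ ⇒ the lower half is more spread out ⇒ left-skewed.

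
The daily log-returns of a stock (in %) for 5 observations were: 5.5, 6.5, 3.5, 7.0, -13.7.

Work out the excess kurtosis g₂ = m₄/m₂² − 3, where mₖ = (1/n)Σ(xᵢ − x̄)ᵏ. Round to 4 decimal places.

x̄ = 1.7600
Σ(xᵢ − x̄)² = 305.9520 ⇒ m₂ = 61.19040
Σ(xᵢ − x̄)⁴ = 58590.0771 ⇒ m₄ = 11718.01542
m₂² = 3744.26505
g₂ = m₄/m₂² − 3 = 3.12959 − 3 ≈ 0.1296

0.1296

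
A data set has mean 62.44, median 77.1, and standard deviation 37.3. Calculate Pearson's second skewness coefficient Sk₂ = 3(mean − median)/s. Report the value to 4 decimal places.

Sk₂ = 3(62.44 − 77.1) / 37.3 = 3 × -14.6600 / 37.3
    = -43.9800 / 37.3 ≈ -1.1791

-1.1791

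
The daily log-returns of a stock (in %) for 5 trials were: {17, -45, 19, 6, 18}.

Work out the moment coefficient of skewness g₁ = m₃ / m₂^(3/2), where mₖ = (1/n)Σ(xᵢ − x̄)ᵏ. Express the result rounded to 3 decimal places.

x̄ = (17 - 45 + 19 + 6 + 18) / 5 = 3.0000
deviations (xᵢ − x̄): 14.0000, -48.0000, 16.0000, 3.0000, 15.0000
Σ(xᵢ − x̄)² = 2990.0000 ⇒ m₂ = 2990.0000/5 = 598.00000
Σ(xᵢ − x̄)³ = -100350.0000 ⇒ m₃ = -100350.0000/5 = -20070.00000
m₂^(3/2) = 598.00000^(1.5) = 14623.51504
g₁ = m₃ / m₂^(3/2) = -20070.00000 / 14623.51504 ≈ -1.372

-1.372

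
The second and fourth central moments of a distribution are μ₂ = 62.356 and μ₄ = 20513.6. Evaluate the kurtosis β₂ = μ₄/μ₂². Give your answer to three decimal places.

5.276

μ₂² = 62.356² = 3888.27074
μ₄/μ₂² = 20513.6 / 3888.27074 = 5.27576
β₂ ≈ 5.276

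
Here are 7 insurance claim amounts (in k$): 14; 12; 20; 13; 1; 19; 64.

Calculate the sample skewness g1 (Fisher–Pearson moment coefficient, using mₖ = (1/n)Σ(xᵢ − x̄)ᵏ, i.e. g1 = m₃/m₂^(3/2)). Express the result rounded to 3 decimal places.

1.621

x̄ = (14 + 12 + 20 + 13 + 1 + 19 + 64) / 7 = 20.4286
deviations (xᵢ − x̄): -6.4286, -8.4286, -0.4286, -7.4286, -19.4286, -1.4286, 43.5714
Σ(xᵢ − x̄)² = 2445.7143 ⇒ m₂ = 2445.7143/7 = 349.38776
Σ(xᵢ − x̄)³ = 74107.9592 ⇒ m₃ = 74107.9592/7 = 10586.85131
m₂^(3/2) = 349.38776^(1.5) = 6530.72686
g1 = m₃ / m₂^(3/2) = 10586.85131 / 6530.72686 ≈ 1.621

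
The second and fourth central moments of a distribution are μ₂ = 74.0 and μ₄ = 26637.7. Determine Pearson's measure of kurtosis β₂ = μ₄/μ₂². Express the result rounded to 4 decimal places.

μ₂² = 74.0² = 5476.00000
μ₄/μ₂² = 26637.7 / 5476.00000 = 4.86444
β₂ ≈ 4.8644

4.8644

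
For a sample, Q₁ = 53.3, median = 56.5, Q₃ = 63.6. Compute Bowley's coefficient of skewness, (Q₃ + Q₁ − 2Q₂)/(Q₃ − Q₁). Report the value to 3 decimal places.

0.379

numerator: Q₃ + Q₁ − 2Q₂ = 63.6 + 53.3 − 2×56.5 = 3.9000
denominator: Q₃ − Q₁ = 63.6 − 53.3 = 10.3000
Bowley skewness = 3.9000 / 10.3000 ≈ 0.379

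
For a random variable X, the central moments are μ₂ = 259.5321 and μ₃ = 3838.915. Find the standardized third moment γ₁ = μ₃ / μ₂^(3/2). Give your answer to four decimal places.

σ = √μ₂ = √259.5321 = 16.11000
σ³ = μ₂^(3/2) = 4181.06213
γ₁ = μ₃/σ³ = 3838.915 / 4181.06213 ≈ 0.9182

0.9182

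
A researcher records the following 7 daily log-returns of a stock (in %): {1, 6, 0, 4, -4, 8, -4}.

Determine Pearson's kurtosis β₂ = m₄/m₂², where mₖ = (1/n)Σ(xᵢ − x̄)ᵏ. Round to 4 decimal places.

1.6384

x̄ = 1.5714
Σ(xᵢ − x̄)² = 131.7143 ⇒ m₂ = 18.81633
Σ(xᵢ − x̄)⁴ = 4060.5773 ⇒ m₄ = 580.08247
m₂² = 354.05414
β₂ = m₄/m₂² = 580.08247 / 354.05414 ≈ 1.6384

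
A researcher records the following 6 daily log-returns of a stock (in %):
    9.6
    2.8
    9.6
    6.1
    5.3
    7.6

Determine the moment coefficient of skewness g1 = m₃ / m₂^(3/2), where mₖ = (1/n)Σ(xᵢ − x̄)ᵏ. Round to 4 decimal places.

-0.3164

x̄ = (9.6 + 2.8 + 9.6 + 6.1 + 5.3 + 7.6) / 6 = 6.8333
deviations (xᵢ − x̄): 2.7667, -4.0333, 2.7667, -0.7333, -1.5333, 0.7667
Σ(xᵢ − x̄)² = 35.0533 ⇒ m₂ = 35.0533/6 = 5.84222
Σ(xᵢ − x̄)³ = -26.8076 ⇒ m₃ = -26.8076/6 = -4.46793
m₂^(3/2) = 5.84222^(1.5) = 14.12105
g1 = m₃ / m₂^(3/2) = -4.46793 / 14.12105 ≈ -0.3164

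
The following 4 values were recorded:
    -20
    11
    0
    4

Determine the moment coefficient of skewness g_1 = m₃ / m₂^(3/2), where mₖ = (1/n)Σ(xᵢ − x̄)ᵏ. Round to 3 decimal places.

x̄ = (-20 + 11 + 0 + 4) / 4 = -1.2500
deviations (xᵢ − x̄): -18.7500, 12.2500, 1.2500, 5.2500
Σ(xᵢ − x̄)² = 530.7500 ⇒ m₂ = 530.7500/4 = 132.68750
Σ(xᵢ − x̄)³ = -4606.8750 ⇒ m₃ = -4606.8750/4 = -1151.71875
m₂^(3/2) = 132.68750^(1.5) = 1528.42811
g_1 = m₃ / m₂^(3/2) = -1151.71875 / 1528.42811 ≈ -0.754

-0.754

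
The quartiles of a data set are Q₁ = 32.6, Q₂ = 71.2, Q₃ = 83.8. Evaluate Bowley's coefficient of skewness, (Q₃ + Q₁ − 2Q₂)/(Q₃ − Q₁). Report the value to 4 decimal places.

-0.5078

numerator: Q₃ + Q₁ − 2Q₂ = 83.8 + 32.6 − 2×71.2 = -26.0000
denominator: Q₃ − Q₁ = 83.8 − 32.6 = 51.2000
Bowley skewness = -26.0000 / 51.2000 ≈ -0.5078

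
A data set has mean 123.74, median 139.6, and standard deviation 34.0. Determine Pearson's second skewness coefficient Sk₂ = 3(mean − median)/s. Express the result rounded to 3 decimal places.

-1.399

Sk₂ = 3(123.74 − 139.6) / 34.0 = 3 × -15.8600 / 34.0
    = -47.5800 / 34.0 ≈ -1.399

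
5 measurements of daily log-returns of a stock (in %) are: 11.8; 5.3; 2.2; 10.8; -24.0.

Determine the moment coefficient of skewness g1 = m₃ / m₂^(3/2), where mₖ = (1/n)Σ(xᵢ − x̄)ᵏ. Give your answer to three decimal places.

-1.239

x̄ = (11.8 + 5.3 + 2.2 + 10.8 - 24.0) / 5 = 1.2200
deviations (xᵢ − x̄): 10.5800, 4.0800, 0.9800, 9.5800, -25.2200
Σ(xᵢ − x̄)² = 857.3680 ⇒ m₂ = 857.3680/5 = 171.47360
Σ(xᵢ − x̄)³ = -13908.7771 ⇒ m₃ = -13908.7771/5 = -2781.75542
m₂^(3/2) = 171.47360^(1.5) = 2245.41127
g1 = m₃ / m₂^(3/2) = -2781.75542 / 2245.41127 ≈ -1.239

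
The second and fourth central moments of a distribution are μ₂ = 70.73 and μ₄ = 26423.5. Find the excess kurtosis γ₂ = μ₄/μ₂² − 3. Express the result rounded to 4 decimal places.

2.2818

μ₂² = 70.73² = 5002.73290
μ₄/μ₂² = 26423.5 / 5002.73290 = 5.28181
γ₂ = 5.28181 − 3 ≈ 2.2818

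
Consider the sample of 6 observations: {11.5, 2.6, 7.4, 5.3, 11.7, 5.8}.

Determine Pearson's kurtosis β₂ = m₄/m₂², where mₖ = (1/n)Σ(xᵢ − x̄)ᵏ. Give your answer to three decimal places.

x̄ = 7.3833
Σ(xᵢ − x̄)² = 65.3083 ⇒ m₂ = 10.88472
Σ(xᵢ − x̄)⁴ = 1183.0403 ⇒ m₄ = 197.17338
m₂² = 118.47718
β₂ = m₄/m₂² = 197.17338 / 118.47718 ≈ 1.664

1.664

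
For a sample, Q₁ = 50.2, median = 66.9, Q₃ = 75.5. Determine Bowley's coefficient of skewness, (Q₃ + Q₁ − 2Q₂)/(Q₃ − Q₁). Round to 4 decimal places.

numerator: Q₃ + Q₁ − 2Q₂ = 75.5 + 50.2 − 2×66.9 = -8.1000
denominator: Q₃ − Q₁ = 75.5 − 50.2 = 25.3000
Bowley skewness = -8.1000 / 25.3000 ≈ -0.3202

-0.3202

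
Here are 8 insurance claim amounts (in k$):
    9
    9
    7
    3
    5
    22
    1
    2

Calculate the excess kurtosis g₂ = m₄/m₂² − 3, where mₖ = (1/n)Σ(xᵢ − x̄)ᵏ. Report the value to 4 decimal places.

x̄ = 7.2500
Σ(xᵢ − x̄)² = 313.5000 ⇒ m₂ = 39.18750
Σ(xᵢ − x̄)⁴ = 49989.6563 ⇒ m₄ = 6248.70703
m₂² = 1535.66016
g₂ = m₄/m₂² − 3 = 4.06907 − 3 ≈ 1.0691

1.0691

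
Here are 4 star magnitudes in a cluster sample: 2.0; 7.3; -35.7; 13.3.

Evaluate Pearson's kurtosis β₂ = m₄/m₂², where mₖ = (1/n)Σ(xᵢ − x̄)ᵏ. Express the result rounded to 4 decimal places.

x̄ = -3.2750
Σ(xᵢ − x̄)² = 1465.7675 ⇒ m₂ = 366.44188
Σ(xᵢ − x̄)⁴ = 1194158.4890 ⇒ m₄ = 298539.62226
m₂² = 134279.64775
β₂ = m₄/m₂² = 298539.62226 / 134279.64775 ≈ 2.2233

2.2233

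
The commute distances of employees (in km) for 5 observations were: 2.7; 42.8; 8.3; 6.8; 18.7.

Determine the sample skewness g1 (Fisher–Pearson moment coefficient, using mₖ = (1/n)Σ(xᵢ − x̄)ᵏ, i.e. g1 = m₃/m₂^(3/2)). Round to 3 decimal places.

1.065

x̄ = (2.7 + 42.8 + 8.3 + 6.8 + 18.7) / 5 = 15.8600
deviations (xᵢ − x̄): -13.1600, 26.9400, -7.5600, -9.0600, 2.8400
Σ(xᵢ − x̄)² = 1046.2520 ⇒ m₂ = 1046.2520/5 = 209.25040
Σ(xᵢ − x̄)³ = 16120.0966 ⇒ m₃ = 16120.0966/5 = 3224.01931
m₂^(3/2) = 209.25040^(1.5) = 3026.90956
g1 = m₃ / m₂^(3/2) = 3224.01931 / 3026.90956 ≈ 1.065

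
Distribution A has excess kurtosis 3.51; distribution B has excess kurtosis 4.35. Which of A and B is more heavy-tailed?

B

Higher excess kurtosis ⇒ heavier tails relative to the normal distribution.
3.51 vs 4.35: the larger is 4.35, so B has heavier tails.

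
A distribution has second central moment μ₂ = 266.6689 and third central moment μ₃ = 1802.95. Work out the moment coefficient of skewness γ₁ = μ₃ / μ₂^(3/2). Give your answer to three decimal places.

0.414

σ = √μ₂ = √266.6689 = 16.33000
σ³ = μ₂^(3/2) = 4354.70314
γ₁ = μ₃/σ³ = 1802.95 / 4354.70314 ≈ 0.414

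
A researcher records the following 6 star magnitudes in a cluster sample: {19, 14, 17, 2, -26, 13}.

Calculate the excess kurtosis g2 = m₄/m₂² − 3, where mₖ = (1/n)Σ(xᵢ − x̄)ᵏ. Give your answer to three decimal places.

0.343

x̄ = 6.5000
Σ(xᵢ − x̄)² = 1441.5000 ⇒ m₂ = 240.25000
Σ(xᵢ − x̄)⁴ = 1157592.3750 ⇒ m₄ = 192932.06250
m₂² = 57720.06250
g2 = m₄/m₂² − 3 = 3.34255 − 3 ≈ 0.343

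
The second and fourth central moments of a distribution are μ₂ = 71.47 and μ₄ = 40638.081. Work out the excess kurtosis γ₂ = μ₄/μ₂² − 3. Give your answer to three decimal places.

μ₂² = 71.47² = 5107.96090
μ₄/μ₂² = 40638.081 / 5107.96090 = 7.95583
γ₂ = 7.95583 − 3 ≈ 4.956

4.956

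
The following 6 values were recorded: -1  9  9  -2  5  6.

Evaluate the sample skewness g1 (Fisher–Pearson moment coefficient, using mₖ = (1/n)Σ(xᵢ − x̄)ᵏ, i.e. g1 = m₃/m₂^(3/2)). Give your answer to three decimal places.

-0.391

x̄ = (-1 + 9 + 9 - 2 + 5 + 6) / 6 = 4.3333
deviations (xᵢ − x̄): -5.3333, 4.6667, 4.6667, -6.3333, 0.6667, 1.6667
Σ(xᵢ − x̄)² = 115.3333 ⇒ m₂ = 115.3333/6 = 19.22222
Σ(xᵢ − x̄)³ = -197.5556 ⇒ m₃ = -197.5556/6 = -32.92593
m₂^(3/2) = 19.22222^(1.5) = 84.27629
g1 = m₃ / m₂^(3/2) = -32.92593 / 84.27629 ≈ -0.391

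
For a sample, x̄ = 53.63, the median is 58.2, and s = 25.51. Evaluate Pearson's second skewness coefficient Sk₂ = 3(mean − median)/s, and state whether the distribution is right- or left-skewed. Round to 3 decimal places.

Sk₂ = 3(53.63 − 58.2) / 25.51 = 3 × -4.5700 / 25.51
    = -13.7100 / 25.51 ≈ -0.537
Sk₂ < 0 ⇒ mean < median ⇒ left-skewed (negative skew).

-0.537, left-skewed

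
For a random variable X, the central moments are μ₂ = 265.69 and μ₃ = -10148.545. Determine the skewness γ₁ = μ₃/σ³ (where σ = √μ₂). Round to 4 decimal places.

σ = √μ₂ = √265.69 = 16.30000
σ³ = μ₂^(3/2) = 4330.74700
γ₁ = μ₃/σ³ = -10148.545 / 4330.74700 ≈ -2.3434

-2.3434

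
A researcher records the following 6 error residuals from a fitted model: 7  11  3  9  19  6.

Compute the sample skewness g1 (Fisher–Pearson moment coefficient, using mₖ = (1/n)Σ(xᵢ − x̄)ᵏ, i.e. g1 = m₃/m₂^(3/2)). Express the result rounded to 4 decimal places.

0.8823

x̄ = (7 + 11 + 3 + 9 + 19 + 6) / 6 = 9.1667
deviations (xᵢ − x̄): -2.1667, 1.8333, -6.1667, -0.1667, 9.8333, -3.1667
Σ(xᵢ − x̄)² = 152.8333 ⇒ m₂ = 152.8333/6 = 25.47222
Σ(xᵢ − x̄)³ = 680.5556 ⇒ m₃ = 680.5556/6 = 113.42593
m₂^(3/2) = 25.47222^(1.5) = 128.55834
g1 = m₃ / m₂^(3/2) = 113.42593 / 128.55834 ≈ 0.8823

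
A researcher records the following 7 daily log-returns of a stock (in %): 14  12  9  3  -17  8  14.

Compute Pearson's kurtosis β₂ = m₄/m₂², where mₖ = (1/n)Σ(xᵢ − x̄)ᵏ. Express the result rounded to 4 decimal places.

x̄ = 6.1429
Σ(xᵢ − x̄)² = 714.8571 ⇒ m₂ = 102.12245
Σ(xᵢ − x̄)⁴ = 295833.9708 ⇒ m₄ = 42261.99584
m₂² = 10428.99459
β₂ = m₄/m₂² = 42261.99584 / 10428.99459 ≈ 4.0524

4.0524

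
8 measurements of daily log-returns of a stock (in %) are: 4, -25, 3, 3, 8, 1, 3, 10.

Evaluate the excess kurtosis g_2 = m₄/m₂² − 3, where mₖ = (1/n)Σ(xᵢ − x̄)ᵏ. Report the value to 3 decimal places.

x̄ = 0.8750
Σ(xᵢ − x̄)² = 826.8750 ⇒ m₂ = 103.35938
Σ(xᵢ − x̄)⁴ = 457918.0254 ⇒ m₄ = 57239.75317
m₂² = 10683.16040
g_2 = m₄/m₂² − 3 = 5.35794 − 3 ≈ 2.358

2.358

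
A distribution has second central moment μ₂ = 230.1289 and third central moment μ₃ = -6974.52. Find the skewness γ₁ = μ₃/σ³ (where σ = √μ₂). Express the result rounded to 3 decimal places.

-1.998

σ = √μ₂ = √230.1289 = 15.17000
σ³ = μ₂^(3/2) = 3491.05541
γ₁ = μ₃/σ³ = -6974.52 / 3491.05541 ≈ -1.998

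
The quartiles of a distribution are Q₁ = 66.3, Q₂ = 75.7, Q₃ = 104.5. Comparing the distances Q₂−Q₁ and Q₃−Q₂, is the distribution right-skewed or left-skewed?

right-skewed

Q₂ − Q₁ = 9.4;  Q₃ − Q₂ = 28.8
Q₃ − Q₂ > Q₂ − Q₁ ⇒ the upper half is more spread out ⇒ right-skewed.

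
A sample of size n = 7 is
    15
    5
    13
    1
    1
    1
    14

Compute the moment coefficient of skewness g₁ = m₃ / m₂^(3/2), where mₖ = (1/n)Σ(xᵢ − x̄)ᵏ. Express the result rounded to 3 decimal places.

0.190

x̄ = (15 + 5 + 13 + 1 + 1 + 1 + 14) / 7 = 7.1429
deviations (xᵢ − x̄): 7.8571, -2.1429, 5.8571, -6.1429, -6.1429, -6.1429, 6.8571
Σ(xᵢ − x̄)² = 260.8571 ⇒ m₂ = 260.8571/7 = 37.26531
Σ(xᵢ − x̄)³ = 303.1837 ⇒ m₃ = 303.1837/7 = 43.31195
m₂^(3/2) = 37.26531^(1.5) = 227.48724
g₁ = m₃ / m₂^(3/2) = 43.31195 / 227.48724 ≈ 0.190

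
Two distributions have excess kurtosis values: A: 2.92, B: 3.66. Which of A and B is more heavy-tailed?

Higher excess kurtosis ⇒ heavier tails relative to the normal distribution.
2.92 vs 3.66: the larger is 3.66, so B has heavier tails.

B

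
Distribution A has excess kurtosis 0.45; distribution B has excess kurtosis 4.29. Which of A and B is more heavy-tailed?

Higher excess kurtosis ⇒ heavier tails relative to the normal distribution.
0.45 vs 4.29: the larger is 4.29, so B has heavier tails.

B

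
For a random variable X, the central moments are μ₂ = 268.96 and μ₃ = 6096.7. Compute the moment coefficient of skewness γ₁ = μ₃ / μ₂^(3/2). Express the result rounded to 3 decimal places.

σ = √μ₂ = √268.96 = 16.40000
σ³ = μ₂^(3/2) = 4410.94400
γ₁ = μ₃/σ³ = 6096.7 / 4410.94400 ≈ 1.382

1.382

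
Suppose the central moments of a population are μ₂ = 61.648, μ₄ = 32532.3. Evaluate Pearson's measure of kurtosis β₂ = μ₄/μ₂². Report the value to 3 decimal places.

8.560

μ₂² = 61.648² = 3800.47590
μ₄/μ₂² = 32532.3 / 3800.47590 = 8.56006
β₂ ≈ 8.560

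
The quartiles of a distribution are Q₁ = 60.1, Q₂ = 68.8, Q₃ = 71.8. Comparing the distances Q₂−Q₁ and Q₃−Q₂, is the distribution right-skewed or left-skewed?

left-skewed

Q₂ − Q₁ = 8.7;  Q₃ − Q₂ = 3.0
Q₂ − Q₁ > Q₃ − Q₂ ⇒ the lower half is more spread out ⇒ left-skewed.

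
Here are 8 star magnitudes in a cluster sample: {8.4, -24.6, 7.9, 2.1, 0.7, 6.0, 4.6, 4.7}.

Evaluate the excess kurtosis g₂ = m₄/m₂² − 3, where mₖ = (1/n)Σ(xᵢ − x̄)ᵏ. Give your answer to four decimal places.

x̄ = 1.2250
Σ(xᵢ − x̄)² = 810.2750 ⇒ m₂ = 101.28438
Σ(xᵢ − x̄)⁴ = 450228.0147 ⇒ m₄ = 56278.50184
m₂² = 10258.52462
g₂ = m₄/m₂² − 3 = 5.48602 − 3 ≈ 2.4860

2.4860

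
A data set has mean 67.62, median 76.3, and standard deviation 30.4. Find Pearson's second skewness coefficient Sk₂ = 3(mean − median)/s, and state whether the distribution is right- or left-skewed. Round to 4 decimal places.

-0.8566, left-skewed

Sk₂ = 3(67.62 − 76.3) / 30.4 = 3 × -8.6800 / 30.4
    = -26.0400 / 30.4 ≈ -0.8566
Sk₂ < 0 ⇒ mean < median ⇒ left-skewed (negative skew).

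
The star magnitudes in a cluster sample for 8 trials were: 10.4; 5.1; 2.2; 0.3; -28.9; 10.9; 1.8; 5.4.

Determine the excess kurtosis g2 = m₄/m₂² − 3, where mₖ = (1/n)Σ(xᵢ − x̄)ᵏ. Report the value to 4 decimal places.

x̄ = 0.9000
Σ(xᵢ − x̄)² = 1119.0400 ⇒ m₂ = 139.88000
Σ(xᵢ − x̄)⁴ = 807484.9780 ⇒ m₄ = 100935.62225
m₂² = 19566.41440
g2 = m₄/m₂² − 3 = 5.15862 − 3 ≈ 2.1586

2.1586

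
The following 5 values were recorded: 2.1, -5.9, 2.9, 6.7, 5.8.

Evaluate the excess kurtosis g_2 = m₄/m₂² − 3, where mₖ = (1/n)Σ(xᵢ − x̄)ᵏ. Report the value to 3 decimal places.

x̄ = 2.3200
Σ(xᵢ − x̄)² = 99.2480 ⇒ m₂ = 19.84960
Σ(xᵢ − x̄)⁴ = 5080.3072 ⇒ m₄ = 1016.06144
m₂² = 394.00662
g_2 = m₄/m₂² − 3 = 2.57879 − 3 ≈ -0.421

-0.421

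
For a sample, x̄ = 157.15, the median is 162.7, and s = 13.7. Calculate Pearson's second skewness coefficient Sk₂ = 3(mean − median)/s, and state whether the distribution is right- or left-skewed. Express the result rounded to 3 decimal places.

-1.215, left-skewed

Sk₂ = 3(157.15 − 162.7) / 13.7 = 3 × -5.5500 / 13.7
    = -16.6500 / 13.7 ≈ -1.215
Sk₂ < 0 ⇒ mean < median ⇒ left-skewed (negative skew).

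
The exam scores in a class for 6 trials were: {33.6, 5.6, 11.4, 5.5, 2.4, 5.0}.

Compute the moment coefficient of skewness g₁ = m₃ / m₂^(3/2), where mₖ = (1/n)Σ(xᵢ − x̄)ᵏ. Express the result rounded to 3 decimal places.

x̄ = (33.6 + 5.6 + 11.4 + 5.5 + 2.4 + 5.0) / 6 = 10.5833
deviations (xᵢ − x̄): 23.0167, -4.9833, 0.8167, -5.0833, -8.1833, -5.5833
Σ(xᵢ − x̄)² = 679.2483 ⇒ m₂ = 679.2483/6 = 113.20806
Σ(xᵢ − x̄)³ = 11216.8394 ⇒ m₃ = 11216.8394/6 = 1869.47324
m₂^(3/2) = 113.20806^(1.5) = 1204.52549
g₁ = m₃ / m₂^(3/2) = 1869.47324 / 1204.52549 ≈ 1.552

1.552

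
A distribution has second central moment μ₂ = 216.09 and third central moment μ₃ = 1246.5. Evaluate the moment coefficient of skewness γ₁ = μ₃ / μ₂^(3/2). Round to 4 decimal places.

σ = √μ₂ = √216.09 = 14.70000
σ³ = μ₂^(3/2) = 3176.52300
γ₁ = μ₃/σ³ = 1246.5 / 3176.52300 ≈ 0.3924

0.3924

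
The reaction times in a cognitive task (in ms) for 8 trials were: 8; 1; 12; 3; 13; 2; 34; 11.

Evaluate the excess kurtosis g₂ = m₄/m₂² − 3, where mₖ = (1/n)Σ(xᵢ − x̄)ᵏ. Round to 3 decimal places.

1.164

x̄ = 10.5000
Σ(xᵢ − x̄)² = 786.0000 ⇒ m₂ = 98.25000
Σ(xᵢ − x̄)⁴ = 321592.5000 ⇒ m₄ = 40199.06250
m₂² = 9653.06250
g₂ = m₄/m₂² − 3 = 4.16438 − 3 ≈ 1.164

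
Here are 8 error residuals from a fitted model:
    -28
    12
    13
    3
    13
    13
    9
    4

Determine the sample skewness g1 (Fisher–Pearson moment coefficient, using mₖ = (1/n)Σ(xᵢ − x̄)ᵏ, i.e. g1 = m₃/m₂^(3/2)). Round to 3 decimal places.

-1.908

x̄ = (-28 + 12 + 13 + 3 + 13 + 13 + 9 + 4) / 8 = 4.8750
deviations (xᵢ − x̄): -32.8750, 7.1250, 8.1250, -1.8750, 8.1250, 8.1250, 4.1250, -0.8750
Σ(xᵢ − x̄)² = 1350.8750 ⇒ m₂ = 1350.8750/8 = 168.85938
Σ(xᵢ − x̄)³ = -33496.4063 ⇒ m₃ = -33496.4063/8 = -4187.05078
m₂^(3/2) = 168.85938^(1.5) = 2194.25838
g1 = m₃ / m₂^(3/2) = -4187.05078 / 2194.25838 ≈ -1.908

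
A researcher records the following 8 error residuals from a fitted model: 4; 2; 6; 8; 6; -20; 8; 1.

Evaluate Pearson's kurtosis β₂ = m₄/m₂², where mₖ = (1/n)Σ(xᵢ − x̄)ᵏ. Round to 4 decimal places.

x̄ = 1.8750
Σ(xᵢ − x̄)² = 592.8750 ⇒ m₂ = 74.10938
Σ(xᵢ − x̄)⁴ = 232392.0879 ⇒ m₄ = 29049.01099
m₂² = 5492.19946
β₂ = m₄/m₂² = 29049.01099 / 5492.19946 ≈ 5.2891

5.2891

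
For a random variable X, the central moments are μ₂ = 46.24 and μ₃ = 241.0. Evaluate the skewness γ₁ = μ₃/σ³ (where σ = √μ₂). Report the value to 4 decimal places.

0.7665

σ = √μ₂ = √46.24 = 6.80000
σ³ = μ₂^(3/2) = 314.43200
γ₁ = μ₃/σ³ = 241.0 / 314.43200 ≈ 0.7665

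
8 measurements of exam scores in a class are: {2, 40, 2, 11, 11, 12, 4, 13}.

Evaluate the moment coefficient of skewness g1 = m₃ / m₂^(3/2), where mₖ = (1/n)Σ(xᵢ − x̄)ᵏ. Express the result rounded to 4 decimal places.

x̄ = (2 + 40 + 2 + 11 + 11 + 12 + 4 + 13) / 8 = 11.8750
deviations (xᵢ − x̄): -9.8750, 28.1250, -9.8750, -0.8750, -0.8750, 0.1250, -7.8750, 1.1250
Σ(xᵢ − x̄)² = 1050.8750 ⇒ m₂ = 1050.8750/8 = 131.35938
Σ(xᵢ − x̄)³ = 19833.0938 ⇒ m₃ = 19833.0938/8 = 2479.13672
m₂^(3/2) = 131.35938^(1.5) = 1505.53761
g1 = m₃ / m₂^(3/2) = 2479.13672 / 1505.53761 ≈ 1.6467

1.6467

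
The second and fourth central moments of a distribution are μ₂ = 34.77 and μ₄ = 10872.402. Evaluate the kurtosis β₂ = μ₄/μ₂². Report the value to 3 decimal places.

μ₂² = 34.77² = 1208.95290
μ₄/μ₂² = 10872.402 / 1208.95290 = 8.99324
β₂ ≈ 8.993

8.993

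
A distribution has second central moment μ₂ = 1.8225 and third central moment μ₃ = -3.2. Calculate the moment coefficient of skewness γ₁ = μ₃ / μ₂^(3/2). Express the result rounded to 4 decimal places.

-1.3006

σ = √μ₂ = √1.8225 = 1.35000
σ³ = μ₂^(3/2) = 2.46038
γ₁ = μ₃/σ³ = -3.2 / 2.46038 ≈ -1.3006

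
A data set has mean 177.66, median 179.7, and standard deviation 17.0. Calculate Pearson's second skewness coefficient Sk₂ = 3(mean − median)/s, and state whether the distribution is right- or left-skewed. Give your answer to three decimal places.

-0.360, left-skewed

Sk₂ = 3(177.66 − 179.7) / 17.0 = 3 × -2.0400 / 17.0
    = -6.1200 / 17.0 ≈ -0.360
Sk₂ < 0 ⇒ mean < median ⇒ left-skewed (negative skew).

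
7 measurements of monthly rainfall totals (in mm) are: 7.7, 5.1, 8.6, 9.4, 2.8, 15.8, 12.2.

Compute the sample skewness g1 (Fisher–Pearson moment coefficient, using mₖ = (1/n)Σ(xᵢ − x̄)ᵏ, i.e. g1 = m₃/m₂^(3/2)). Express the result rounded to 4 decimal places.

0.2561

x̄ = (7.7 + 5.1 + 8.6 + 9.4 + 2.8 + 15.8 + 12.2) / 7 = 8.8000
deviations (xᵢ − x̄): -1.1000, -3.7000, -0.2000, 0.6000, -6.0000, 7.0000, 3.4000
Σ(xᵢ − x̄)² = 111.8600 ⇒ m₂ = 111.8600/7 = 15.98000
Σ(xᵢ − x̄)³ = 114.5280 ⇒ m₃ = 114.5280/7 = 16.36114
m₂^(3/2) = 15.98000^(1.5) = 63.88004
g1 = m₃ / m₂^(3/2) = 16.36114 / 63.88004 ≈ 0.2561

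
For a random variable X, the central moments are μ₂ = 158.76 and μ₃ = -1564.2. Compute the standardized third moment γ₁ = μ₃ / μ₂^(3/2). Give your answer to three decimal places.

σ = √μ₂ = √158.76 = 12.60000
σ³ = μ₂^(3/2) = 2000.37600
γ₁ = μ₃/σ³ = -1564.2 / 2000.37600 ≈ -0.782

-0.782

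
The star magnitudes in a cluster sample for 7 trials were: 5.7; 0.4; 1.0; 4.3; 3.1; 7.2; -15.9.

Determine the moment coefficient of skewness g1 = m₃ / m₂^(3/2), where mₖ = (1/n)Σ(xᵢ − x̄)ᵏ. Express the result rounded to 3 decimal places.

-1.637

x̄ = (5.7 + 0.4 + 1.0 + 4.3 + 3.1 + 7.2 - 15.9) / 7 = 0.8286
deviations (xᵢ − x̄): 4.8714, -0.4286, 0.1714, 3.4714, 2.2714, 6.3714, -16.7286
Σ(xᵢ − x̄)² = 361.5943 ⇒ m₂ = 361.5943/7 = 51.65633
Σ(xᵢ − x̄)³ = -4253.6780 ⇒ m₃ = -4253.6780/7 = -607.66828
m₂^(3/2) = 51.65633^(1.5) = 371.26608
g1 = m₃ / m₂^(3/2) = -607.66828 / 371.26608 ≈ -1.637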